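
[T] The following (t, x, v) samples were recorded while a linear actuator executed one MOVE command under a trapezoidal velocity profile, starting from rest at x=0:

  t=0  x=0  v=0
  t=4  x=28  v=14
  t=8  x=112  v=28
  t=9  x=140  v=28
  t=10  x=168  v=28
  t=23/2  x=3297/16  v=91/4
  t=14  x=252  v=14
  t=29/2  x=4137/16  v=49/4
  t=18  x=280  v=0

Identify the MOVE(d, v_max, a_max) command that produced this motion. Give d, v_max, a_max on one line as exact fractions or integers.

d=280 v_max=28 a_max=7/2

final state: t=18, x=280, v=0 → d = 280
a_max = (14−0)/(4−0) = 7/2
max v = 28 over t∈[8,10] → v_max = 28
check: 28·(8+2) = 280 ✓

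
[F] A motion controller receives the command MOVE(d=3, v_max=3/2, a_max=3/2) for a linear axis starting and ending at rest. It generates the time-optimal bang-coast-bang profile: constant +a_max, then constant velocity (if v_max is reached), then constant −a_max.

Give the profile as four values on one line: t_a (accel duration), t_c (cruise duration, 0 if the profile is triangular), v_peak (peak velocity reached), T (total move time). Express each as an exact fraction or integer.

v_max²/a_max = (3/2)²/(3/2) = 3/2
3 ≥ 3/2 → trapezoidal
t_a = (3/2)/(3/2) = 1; v_peak = 3/2
d_cruise = 3 − 3/2 = 3/2; t_c = (3/2)/(3/2) = 1
T = 2·1 + 1 = 3

t_a=1 t_c=1 v_peak=3/2 T=3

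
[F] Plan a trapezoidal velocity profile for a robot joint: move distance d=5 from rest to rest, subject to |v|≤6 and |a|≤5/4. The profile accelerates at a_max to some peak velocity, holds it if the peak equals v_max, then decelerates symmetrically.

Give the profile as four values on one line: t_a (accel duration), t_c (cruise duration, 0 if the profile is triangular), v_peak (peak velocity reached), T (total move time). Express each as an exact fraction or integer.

t_a=2 t_c=0 v_peak=5/2 T=4

v_max²/a_max = 6²/(5/4) = 144/5
5 < 144/5 → triangular
v_peak = √(5·5/4) = √(25/4) = 5/2
t_a = (5/2)/(5/4) = 2; t_c = 0
T = 2·2 = 4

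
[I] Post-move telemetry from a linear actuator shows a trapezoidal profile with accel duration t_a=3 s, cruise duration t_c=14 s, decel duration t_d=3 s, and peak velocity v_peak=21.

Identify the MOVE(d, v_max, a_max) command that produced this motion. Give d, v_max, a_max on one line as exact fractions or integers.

a_max = 21/3 = 7
d_a = ½·21·3 = 63/2; d_c = 21·14 = 294
d = 2·63/2 + 294 = 357
t_c = 14 > 0 → v_max = v_peak = 21

d=357 v_max=21 a_max=7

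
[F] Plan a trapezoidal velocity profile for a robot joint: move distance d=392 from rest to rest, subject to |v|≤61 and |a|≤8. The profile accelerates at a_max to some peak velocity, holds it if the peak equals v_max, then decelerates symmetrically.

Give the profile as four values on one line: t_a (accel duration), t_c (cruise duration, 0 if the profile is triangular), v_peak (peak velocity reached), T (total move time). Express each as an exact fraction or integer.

t_a=7 t_c=0 v_peak=56 T=14

(v_max)²/a_max = 61²/8 = 3721/8
392 < 3721/8 so t_c = 0
v_peak = √(392·8) = √3136 = 56
t_a = 56/8 = 7; t_c = 0
T = 2·7 = 14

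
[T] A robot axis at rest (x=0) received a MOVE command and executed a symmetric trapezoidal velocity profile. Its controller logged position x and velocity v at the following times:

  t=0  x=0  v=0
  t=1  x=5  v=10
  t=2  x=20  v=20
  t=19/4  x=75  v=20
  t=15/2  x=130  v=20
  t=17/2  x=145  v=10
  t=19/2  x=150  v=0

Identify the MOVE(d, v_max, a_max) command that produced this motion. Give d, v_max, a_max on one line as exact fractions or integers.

d=150 v_max=20 a_max=10

final state: t=19/2, x=150, v=0 → d = 150
a_max = (10−0)/(1−0) = 10
max v = 20 over t∈[2,15/2] → v_max = 20
check: 20·(2+11/2) = 150 ✓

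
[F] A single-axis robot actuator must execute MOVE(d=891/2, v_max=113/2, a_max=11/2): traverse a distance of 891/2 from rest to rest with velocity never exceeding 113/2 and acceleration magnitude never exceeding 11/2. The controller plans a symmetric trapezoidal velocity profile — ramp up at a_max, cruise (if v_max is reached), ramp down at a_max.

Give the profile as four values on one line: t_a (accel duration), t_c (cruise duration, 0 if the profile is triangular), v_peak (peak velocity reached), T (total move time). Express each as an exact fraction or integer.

t_a=9 t_c=0 v_peak=99/2 T=18

v_max²/a_max = (113/2)²/(11/2) = 12769/22
891/2 < 12769/22 so t_c = 0
v_peak = √(891/2·11/2) = √(9801/4) = 99/2
t_a = (99/2)/(11/2) = 9; t_c = 0
T = 2·9 = 18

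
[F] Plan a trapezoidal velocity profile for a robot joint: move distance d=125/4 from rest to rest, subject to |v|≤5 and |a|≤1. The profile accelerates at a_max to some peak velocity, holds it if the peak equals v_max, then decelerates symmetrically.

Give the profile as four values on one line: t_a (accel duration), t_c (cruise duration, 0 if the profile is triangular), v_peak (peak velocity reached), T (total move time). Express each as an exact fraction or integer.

t_a=5 t_c=5/4 v_peak=5 T=45/4

v_max²/a_max = 5²/1 = 25
125/4 ≥ 25 ⇒ cruise phase
t_a = 5/1 = 5; v_peak = 5
d_cruise = 125/4 − 25 = 25/4; t_c = (25/4)/5 = 5/4
T = 2·5 + 5/4 = 45/4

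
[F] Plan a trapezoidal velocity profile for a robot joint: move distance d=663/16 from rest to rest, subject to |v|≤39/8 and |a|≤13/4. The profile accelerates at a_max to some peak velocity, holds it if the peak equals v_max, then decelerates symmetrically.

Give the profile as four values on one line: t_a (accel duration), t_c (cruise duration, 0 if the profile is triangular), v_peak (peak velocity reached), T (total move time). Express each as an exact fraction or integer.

(v_max)²/a_max = (39/8)²/(13/4) = 117/16
663/16 ≥ 117/16 → trapezoidal
t_a = (39/8)/(13/4) = 3/2; v_peak = 39/8
d_cruise = 663/16 − 117/16 = 273/8; t_c = (273/8)/(39/8) = 7
T = 2·3/2 + 7 = 10

t_a=3/2 t_c=7 v_peak=39/8 T=10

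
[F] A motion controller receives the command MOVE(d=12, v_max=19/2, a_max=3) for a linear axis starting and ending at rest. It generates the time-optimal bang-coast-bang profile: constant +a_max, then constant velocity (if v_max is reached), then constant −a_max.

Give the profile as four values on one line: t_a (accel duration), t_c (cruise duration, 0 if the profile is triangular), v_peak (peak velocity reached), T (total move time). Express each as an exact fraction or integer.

t_a=2 t_c=0 v_peak=6 T=4

vₘ²/aₘ = (19/2)²/3 = 361/12
12 < 361/12 → triangular
v_peak = √(12·3) = √36 = 6
t_a = 6/3 = 2; t_c = 0
T = 2·2 = 4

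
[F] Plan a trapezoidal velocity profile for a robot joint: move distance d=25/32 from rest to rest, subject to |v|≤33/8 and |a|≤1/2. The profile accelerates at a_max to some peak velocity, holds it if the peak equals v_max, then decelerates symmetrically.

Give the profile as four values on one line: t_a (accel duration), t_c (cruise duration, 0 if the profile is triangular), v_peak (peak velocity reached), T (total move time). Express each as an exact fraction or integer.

vₘ²/aₘ = (33/8)²/(1/2) = 1089/32
25/32 < 1089/32 → triangular
v_peak = √(25/32·1/2) = √(25/64) = 5/8
t_a = (5/8)/(1/2) = 5/4; t_c = 0
T = 2·5/4 = 5/2

t_a=5/4 t_c=0 v_peak=5/8 T=5/2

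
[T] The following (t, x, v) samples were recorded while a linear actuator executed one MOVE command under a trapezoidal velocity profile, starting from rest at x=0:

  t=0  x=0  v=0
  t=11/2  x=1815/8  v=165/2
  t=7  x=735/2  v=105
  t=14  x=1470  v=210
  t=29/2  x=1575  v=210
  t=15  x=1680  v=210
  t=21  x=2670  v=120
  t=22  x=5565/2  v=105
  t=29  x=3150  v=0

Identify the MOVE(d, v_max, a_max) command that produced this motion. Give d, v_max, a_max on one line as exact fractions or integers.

d=3150 v_max=210 a_max=15

final state: t=29, x=3150, v=0 → d = 3150
a_max = (165/2−0)/(11/2−0) = 15
max v = 210 over t∈[14,15] → v_max = 210
check: 210·(14+1) = 3150 ✓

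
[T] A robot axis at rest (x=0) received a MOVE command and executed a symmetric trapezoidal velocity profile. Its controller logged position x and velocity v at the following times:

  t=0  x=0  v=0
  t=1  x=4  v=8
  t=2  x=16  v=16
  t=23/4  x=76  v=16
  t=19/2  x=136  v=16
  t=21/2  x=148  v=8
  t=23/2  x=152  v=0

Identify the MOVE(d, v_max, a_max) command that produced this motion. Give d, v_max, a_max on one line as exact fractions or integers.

d=152 v_max=16 a_max=8

final state: t=23/2, x=152, v=0 → d = 152
a_max = (8−0)/(1−0) = 8
max v = 16 over t∈[2,19/2] → v_max = 16
check: 16·(2+15/2) = 152 ✓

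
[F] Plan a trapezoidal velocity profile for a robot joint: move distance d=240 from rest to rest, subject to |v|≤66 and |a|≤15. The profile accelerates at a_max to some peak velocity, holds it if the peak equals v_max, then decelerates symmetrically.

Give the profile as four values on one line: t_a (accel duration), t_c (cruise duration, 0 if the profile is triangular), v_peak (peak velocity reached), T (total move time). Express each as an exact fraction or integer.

t_a=4 t_c=0 v_peak=60 T=8

v_max²/a_max = 66²/15 = 1452/5
240 < 1452/5 ⇒ no cruise
v_peak = √(240·15) = √3600 = 60
t_a = 60/15 = 4; t_c = 0
T = 2·4 = 8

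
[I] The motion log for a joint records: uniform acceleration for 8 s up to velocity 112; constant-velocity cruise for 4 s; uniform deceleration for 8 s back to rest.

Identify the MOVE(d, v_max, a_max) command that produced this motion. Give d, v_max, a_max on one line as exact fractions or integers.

a_max = 112/8 = 14
d_a = ½·112·8 = 448; d_c = 112·4 = 448
d = 2·448 + 448 = 1344
t_c = 4 > 0 so v_max = 112

d=1344 v_max=112 a_max=14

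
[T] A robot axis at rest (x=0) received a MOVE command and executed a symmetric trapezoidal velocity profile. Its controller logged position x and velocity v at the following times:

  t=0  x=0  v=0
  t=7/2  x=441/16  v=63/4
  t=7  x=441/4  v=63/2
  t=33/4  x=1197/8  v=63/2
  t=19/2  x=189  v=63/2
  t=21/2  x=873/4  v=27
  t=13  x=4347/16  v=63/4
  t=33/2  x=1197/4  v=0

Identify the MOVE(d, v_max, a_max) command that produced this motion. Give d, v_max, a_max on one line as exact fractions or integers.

d=1197/4 v_max=63/2 a_max=9/2

final state: t=33/2, x=1197/4, v=0 → d = 1197/4
a_max = (63/4−0)/(7/2−0) = 9/2
max v = 63/2 over t∈[7,19/2] → v_max = 63/2
check: 63/2·(7+5/2) = 1197/4 ✓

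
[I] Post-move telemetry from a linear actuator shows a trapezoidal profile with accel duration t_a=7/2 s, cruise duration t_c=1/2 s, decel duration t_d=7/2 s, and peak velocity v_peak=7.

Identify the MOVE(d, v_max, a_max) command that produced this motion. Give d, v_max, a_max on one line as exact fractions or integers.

a_max = 7/(7/2) = 2
d_a = ½·7·7/2 = 49/4; d_c = 7·1/2 = 7/2
d = 2·49/4 + 7/2 = 28
t_c = 1/2 > 0 ⇒ limit active, v_max = 7

d=28 v_max=7 a_max=2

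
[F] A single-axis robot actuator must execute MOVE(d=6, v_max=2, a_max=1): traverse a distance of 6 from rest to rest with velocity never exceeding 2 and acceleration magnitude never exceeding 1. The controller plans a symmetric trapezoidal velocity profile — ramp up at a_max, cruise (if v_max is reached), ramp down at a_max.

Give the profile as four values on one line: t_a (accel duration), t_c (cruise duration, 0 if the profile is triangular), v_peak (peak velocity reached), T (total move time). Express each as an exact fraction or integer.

(v_max)²/a_max = 2²/1 = 4
6 ≥ 4 ⇒ cruise phase
t_a = 2/1 = 2; v_peak = 2
d_cruise = 6 − 4 = 2; t_c = 2/2 = 1
T = 2·2 + 1 = 5

t_a=2 t_c=1 v_peak=2 T=5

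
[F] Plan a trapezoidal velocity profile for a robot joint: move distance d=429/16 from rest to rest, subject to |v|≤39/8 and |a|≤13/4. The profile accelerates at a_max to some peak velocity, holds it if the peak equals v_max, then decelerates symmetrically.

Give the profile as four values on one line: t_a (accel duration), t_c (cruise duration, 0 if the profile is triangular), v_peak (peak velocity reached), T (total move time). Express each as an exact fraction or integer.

vₘ²/aₘ = (39/8)²/(13/4) = 117/16
429/16 ≥ 117/16 so v_max reached
t_a = (39/8)/(13/4) = 3/2; v_peak = 39/8
d_cruise = 429/16 − 117/16 = 39/2; t_c = (39/2)/(39/8) = 4
T = 2·3/2 + 4 = 7

t_a=3/2 t_c=4 v_peak=39/8 T=7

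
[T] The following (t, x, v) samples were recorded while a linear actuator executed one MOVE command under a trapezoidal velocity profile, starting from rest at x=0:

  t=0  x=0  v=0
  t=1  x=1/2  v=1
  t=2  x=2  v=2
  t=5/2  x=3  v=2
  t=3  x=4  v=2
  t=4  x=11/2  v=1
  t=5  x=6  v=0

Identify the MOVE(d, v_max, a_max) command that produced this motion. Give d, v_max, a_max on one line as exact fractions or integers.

final state: t=5, x=6, v=0 → d = 6
a_max = (1−0)/(1−0) = 1
max v = 2 over t∈[2,3] → v_max = 2
check: 2·(2+1) = 6 ✓

d=6 v_max=2 a_max=1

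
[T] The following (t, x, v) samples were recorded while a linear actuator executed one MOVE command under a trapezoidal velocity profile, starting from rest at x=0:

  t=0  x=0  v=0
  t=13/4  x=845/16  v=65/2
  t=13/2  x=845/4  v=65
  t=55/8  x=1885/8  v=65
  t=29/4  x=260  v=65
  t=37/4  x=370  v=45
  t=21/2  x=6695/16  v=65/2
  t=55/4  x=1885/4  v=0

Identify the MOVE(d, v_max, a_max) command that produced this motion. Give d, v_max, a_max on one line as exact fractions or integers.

final state: t=55/4, x=1885/4, v=0 → d = 1885/4
a_max = (65/2−0)/(13/4−0) = 10
max v = 65 over t∈[13/2,29/4] → v_max = 65
check: 65·(13/2+3/4) = 1885/4 ✓

d=1885/4 v_max=65 a_max=10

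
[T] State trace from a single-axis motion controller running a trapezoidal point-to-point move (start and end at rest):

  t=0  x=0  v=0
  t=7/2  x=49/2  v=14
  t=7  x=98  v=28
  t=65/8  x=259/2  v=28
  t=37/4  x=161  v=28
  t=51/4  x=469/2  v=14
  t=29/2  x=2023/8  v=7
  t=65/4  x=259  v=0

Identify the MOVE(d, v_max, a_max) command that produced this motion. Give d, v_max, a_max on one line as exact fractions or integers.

final state: t=65/4, x=259, v=0 → d = 259
a_max = (14−0)/(7/2−0) = 4
max v = 28 over t∈[7,37/4] → v_max = 28
check: 28·(7+9/4) = 259 ✓

d=259 v_max=28 a_max=4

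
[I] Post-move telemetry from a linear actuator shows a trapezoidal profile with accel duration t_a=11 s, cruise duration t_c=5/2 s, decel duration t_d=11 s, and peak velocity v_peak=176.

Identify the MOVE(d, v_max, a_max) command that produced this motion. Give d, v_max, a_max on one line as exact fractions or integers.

d=2376 v_max=176 a_max=16

a_max = 176/11 = 16
d_a = ½·176·11 = 968; d_c = 176·5/2 = 440
d = 2·968 + 440 = 2376
t_c = 5/2 > 0 → v_max = v_peak = 176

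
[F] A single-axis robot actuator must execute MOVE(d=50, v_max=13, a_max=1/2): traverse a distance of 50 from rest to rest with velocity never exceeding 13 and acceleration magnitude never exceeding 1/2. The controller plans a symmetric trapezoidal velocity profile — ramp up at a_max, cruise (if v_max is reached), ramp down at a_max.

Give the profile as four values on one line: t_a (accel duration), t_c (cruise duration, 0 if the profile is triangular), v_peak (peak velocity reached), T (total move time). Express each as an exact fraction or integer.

(v_max)²/a_max = 13²/(1/2) = 338
50 < 338 → triangular
v_peak = √(50·1/2) = √25 = 5
t_a = 5/(1/2) = 10; t_c = 0
T = 2·10 = 20

t_a=10 t_c=0 v_peak=5 T=20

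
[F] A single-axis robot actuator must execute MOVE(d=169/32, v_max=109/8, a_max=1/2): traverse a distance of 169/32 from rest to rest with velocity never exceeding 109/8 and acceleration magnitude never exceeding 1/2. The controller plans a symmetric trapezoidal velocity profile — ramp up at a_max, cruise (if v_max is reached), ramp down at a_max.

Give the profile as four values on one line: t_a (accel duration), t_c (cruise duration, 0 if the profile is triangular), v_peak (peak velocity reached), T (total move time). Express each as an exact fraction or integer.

v_max²/a_max = (109/8)²/(1/2) = 11881/32
169/32 < 11881/32 → triangular
v_peak = √(169/32·1/2) = √(169/64) = 13/8
t_a = (13/8)/(1/2) = 13/4; t_c = 0
T = 2·13/4 = 13/2

t_a=13/4 t_c=0 v_peak=13/8 T=13/2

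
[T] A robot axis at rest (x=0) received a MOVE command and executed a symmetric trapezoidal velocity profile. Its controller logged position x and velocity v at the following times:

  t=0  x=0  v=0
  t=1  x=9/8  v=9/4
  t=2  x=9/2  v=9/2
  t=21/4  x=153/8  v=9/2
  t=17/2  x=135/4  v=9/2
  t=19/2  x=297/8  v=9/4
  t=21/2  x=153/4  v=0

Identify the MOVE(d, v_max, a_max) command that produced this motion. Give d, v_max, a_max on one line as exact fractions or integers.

final state: t=21/2, x=153/4, v=0 → d = 153/4
a_max = (9/4−0)/(1−0) = 9/4
max v = 9/2 over t∈[2,17/2] → v_max = 9/2
check: 9/2·(2+13/2) = 153/4 ✓

d=153/4 v_max=9/2 a_max=9/4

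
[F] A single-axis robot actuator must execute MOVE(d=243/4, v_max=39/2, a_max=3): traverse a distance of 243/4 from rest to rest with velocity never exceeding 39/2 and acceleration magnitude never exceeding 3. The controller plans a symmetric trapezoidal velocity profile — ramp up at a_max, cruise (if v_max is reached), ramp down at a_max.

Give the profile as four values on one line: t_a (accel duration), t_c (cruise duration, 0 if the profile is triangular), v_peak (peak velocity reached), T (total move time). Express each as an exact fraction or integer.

vₘ²/aₘ = (39/2)²/3 = 507/4
243/4 < 507/4 so t_c = 0
v_peak = √(243/4·3) = √(729/4) = 27/2
t_a = (27/2)/3 = 9/2; t_c = 0
T = 2·9/2 = 9

t_a=9/2 t_c=0 v_peak=27/2 T=9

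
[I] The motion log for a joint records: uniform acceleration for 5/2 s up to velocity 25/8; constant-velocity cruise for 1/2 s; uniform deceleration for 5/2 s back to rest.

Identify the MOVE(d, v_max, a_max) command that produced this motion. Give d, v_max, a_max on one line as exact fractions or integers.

a_max = (25/8)/(5/2) = 5/4
d_a = ½·25/8·5/2 = 125/32; d_c = 25/8·1/2 = 25/16
d = 2·125/32 + 25/16 = 75/8
t_c = 1/2 > 0 so v_max = 25/8

d=75/8 v_max=25/8 a_max=5/4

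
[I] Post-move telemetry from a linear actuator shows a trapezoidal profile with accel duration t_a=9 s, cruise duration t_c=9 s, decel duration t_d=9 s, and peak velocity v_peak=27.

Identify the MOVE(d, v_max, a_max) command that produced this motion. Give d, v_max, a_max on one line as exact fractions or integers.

d=486 v_max=27 a_max=3

a_max = 27/9 = 3
d_a = ½·27·9 = 243/2; d_c = 27·9 = 243
d = 2·243/2 + 243 = 486
t_c = 9 > 0 ⇒ limit active, v_max = 27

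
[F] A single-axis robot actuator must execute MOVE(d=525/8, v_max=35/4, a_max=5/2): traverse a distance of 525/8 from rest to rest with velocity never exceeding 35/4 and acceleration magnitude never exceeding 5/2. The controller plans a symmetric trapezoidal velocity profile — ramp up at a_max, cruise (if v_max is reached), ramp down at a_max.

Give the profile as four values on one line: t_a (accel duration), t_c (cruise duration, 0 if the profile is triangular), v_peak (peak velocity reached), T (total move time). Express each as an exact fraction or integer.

t_a=7/2 t_c=4 v_peak=35/4 T=11

vₘ²/aₘ = (35/4)²/(5/2) = 245/8
525/8 ≥ 245/8 so v_max reached
t_a = (35/4)/(5/2) = 7/2; v_peak = 35/4
d_cruise = 525/8 − 245/8 = 35; t_c = 35/(35/4) = 4
T = 2·7/2 + 4 = 11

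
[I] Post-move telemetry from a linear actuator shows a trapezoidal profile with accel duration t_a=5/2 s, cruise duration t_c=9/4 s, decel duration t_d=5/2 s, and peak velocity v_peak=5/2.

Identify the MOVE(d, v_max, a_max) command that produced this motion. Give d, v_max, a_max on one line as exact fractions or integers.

a_max = (5/2)/(5/2) = 1
d_a = ½·5/2·5/2 = 25/8; d_c = 5/2·9/4 = 45/8
d = 2·25/8 + 45/8 = 95/8
t_c = 9/4 > 0 ⇒ limit active, v_max = 5/2

d=95/8 v_max=5/2 a_max=1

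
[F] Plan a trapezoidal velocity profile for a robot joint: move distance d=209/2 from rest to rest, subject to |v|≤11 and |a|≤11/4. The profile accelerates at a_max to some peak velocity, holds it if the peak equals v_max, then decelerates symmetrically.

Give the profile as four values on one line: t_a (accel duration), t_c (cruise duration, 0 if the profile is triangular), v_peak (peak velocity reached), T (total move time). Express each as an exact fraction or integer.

v_max²/a_max = 11²/(11/4) = 44
209/2 ≥ 44 so v_max reached
t_a = 11/(11/4) = 4; v_peak = 11
d_cruise = 209/2 − 44 = 121/2; t_c = (121/2)/11 = 11/2
T = 2·4 + 11/2 = 27/2

t_a=4 t_c=11/2 v_peak=11 T=27/2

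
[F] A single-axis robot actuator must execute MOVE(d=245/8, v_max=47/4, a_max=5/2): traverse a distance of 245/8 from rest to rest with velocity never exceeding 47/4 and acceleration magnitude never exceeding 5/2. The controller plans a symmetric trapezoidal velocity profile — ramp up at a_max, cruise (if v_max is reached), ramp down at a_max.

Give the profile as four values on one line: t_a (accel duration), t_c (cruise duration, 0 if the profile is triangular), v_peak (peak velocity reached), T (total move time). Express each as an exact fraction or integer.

t_a=7/2 t_c=0 v_peak=35/4 T=7

vₘ²/aₘ = (47/4)²/(5/2) = 2209/40
245/8 < 2209/40 so t_c = 0
v_peak = √(245/8·5/2) = √(1225/16) = 35/4
t_a = (35/4)/(5/2) = 7/2; t_c = 0
T = 2·7/2 = 7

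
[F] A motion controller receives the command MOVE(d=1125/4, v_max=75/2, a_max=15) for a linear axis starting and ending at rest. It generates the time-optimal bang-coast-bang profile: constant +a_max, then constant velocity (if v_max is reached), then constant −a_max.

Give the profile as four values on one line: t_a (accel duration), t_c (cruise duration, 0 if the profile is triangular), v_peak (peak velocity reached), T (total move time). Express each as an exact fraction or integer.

(v_max)²/a_max = (75/2)²/15 = 375/4
1125/4 ≥ 375/4 ⇒ cruise phase
t_a = (75/2)/15 = 5/2; v_peak = 75/2
d_cruise = 1125/4 − 375/4 = 375/2; t_c = (375/2)/(75/2) = 5
T = 2·5/2 + 5 = 10

t_a=5/2 t_c=5 v_peak=75/2 T=10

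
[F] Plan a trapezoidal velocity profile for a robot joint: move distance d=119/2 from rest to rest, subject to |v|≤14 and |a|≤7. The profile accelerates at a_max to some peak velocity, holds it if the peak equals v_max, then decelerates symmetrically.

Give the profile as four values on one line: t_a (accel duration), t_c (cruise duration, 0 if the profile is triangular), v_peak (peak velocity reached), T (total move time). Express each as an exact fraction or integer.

(v_max)²/a_max = 14²/7 = 28
119/2 ≥ 28 → trapezoidal
t_a = 14/7 = 2; v_peak = 14
d_cruise = 119/2 − 28 = 63/2; t_c = (63/2)/14 = 9/4
T = 2·2 + 9/4 = 25/4

t_a=2 t_c=9/4 v_peak=14 T=25/4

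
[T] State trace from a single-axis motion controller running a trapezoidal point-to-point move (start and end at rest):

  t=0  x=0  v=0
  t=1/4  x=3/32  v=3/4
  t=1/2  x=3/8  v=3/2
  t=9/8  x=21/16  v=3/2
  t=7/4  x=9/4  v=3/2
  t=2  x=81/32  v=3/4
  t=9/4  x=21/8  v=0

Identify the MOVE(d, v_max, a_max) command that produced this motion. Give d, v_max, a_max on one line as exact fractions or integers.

final state: t=9/4, x=21/8, v=0 → d = 21/8
a_max = (3/4−0)/(1/4−0) = 3
max v = 3/2 over t∈[1/2,7/4] → v_max = 3/2
check: 3/2·(1/2+5/4) = 21/8 ✓

d=21/8 v_max=3/2 a_max=3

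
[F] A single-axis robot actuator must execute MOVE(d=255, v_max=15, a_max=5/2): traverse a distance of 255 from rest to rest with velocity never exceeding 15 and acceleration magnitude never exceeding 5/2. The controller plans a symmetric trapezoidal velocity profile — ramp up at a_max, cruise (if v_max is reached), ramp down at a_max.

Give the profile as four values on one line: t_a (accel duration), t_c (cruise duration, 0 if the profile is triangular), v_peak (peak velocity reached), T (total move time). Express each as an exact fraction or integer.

t_a=6 t_c=11 v_peak=15 T=23

v_max²/a_max = 15²/(5/2) = 90
255 ≥ 90 → trapezoidal
t_a = 15/(5/2) = 6; v_peak = 15
d_cruise = 255 − 90 = 165; t_c = 165/15 = 11
T = 2·6 + 11 = 23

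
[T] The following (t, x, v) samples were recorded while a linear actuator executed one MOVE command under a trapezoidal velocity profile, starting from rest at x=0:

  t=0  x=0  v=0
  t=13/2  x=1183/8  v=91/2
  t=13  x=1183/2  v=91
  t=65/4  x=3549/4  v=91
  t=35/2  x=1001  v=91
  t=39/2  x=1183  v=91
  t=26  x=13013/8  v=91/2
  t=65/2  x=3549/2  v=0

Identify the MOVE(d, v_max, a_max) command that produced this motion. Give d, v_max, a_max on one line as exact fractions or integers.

d=3549/2 v_max=91 a_max=7

final state: t=65/2, x=3549/2, v=0 → d = 3549/2
a_max = (91/2−0)/(13/2−0) = 7
max v = 91 over t∈[13,39/2] → v_max = 91
check: 91·(13+13/2) = 3549/2 ✓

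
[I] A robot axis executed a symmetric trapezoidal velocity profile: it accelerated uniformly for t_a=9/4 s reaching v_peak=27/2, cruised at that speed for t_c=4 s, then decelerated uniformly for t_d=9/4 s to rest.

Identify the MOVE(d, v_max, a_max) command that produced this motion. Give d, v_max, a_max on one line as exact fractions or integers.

a_max = (27/2)/(9/4) = 6
d_a = ½·27/2·9/4 = 243/16; d_c = 27/2·4 = 54
d = 2·243/16 + 54 = 675/8
t_c = 4 > 0 ⇒ limit active, v_max = 27/2

d=675/8 v_max=27/2 a_max=6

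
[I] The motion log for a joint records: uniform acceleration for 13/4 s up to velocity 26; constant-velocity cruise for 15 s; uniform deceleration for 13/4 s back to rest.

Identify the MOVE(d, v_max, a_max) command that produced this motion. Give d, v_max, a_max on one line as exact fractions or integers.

d=949/2 v_max=26 a_max=8

a_max = 26/(13/4) = 8
d_a = ½·26·13/4 = 169/4; d_c = 26·15 = 390
d = 2·169/4 + 390 = 949/2
t_c = 15 > 0 → v_max = v_peak = 26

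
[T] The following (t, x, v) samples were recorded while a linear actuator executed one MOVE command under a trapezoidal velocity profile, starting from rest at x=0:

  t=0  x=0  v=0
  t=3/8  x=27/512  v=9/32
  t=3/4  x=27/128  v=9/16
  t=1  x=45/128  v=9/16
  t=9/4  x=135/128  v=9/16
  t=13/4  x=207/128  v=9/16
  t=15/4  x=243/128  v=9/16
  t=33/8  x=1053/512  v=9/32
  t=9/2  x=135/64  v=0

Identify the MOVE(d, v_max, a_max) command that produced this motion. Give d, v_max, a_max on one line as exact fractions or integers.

d=135/64 v_max=9/16 a_max=3/4

final state: t=9/2, x=135/64, v=0 → d = 135/64
a_max = (9/32−0)/(3/8−0) = 3/4
max v = 9/16 over t∈[3/4,15/4] → v_max = 9/16
check: 9/16·(3/4+3) = 135/64 ✓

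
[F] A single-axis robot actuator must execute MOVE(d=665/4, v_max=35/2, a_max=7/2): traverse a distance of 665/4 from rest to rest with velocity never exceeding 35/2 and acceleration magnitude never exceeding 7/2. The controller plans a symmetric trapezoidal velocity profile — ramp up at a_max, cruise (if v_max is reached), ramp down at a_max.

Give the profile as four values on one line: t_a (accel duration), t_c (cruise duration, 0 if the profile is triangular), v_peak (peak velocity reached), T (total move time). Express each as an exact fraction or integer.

vₘ²/aₘ = (35/2)²/(7/2) = 175/2
665/4 ≥ 175/2 → trapezoidal
t_a = (35/2)/(7/2) = 5; v_peak = 35/2
d_cruise = 665/4 − 175/2 = 315/4; t_c = (315/4)/(35/2) = 9/2
T = 2·5 + 9/2 = 29/2

t_a=5 t_c=9/2 v_peak=35/2 T=29/2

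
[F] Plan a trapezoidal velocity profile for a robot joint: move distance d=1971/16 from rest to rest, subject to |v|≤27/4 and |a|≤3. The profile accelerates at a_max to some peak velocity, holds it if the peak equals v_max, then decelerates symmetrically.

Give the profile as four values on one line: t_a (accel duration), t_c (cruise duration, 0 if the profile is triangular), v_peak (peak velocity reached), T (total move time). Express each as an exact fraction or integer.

(v_max)²/a_max = (27/4)²/3 = 243/16
1971/16 ≥ 243/16 ⇒ cruise phase
t_a = (27/4)/3 = 9/4; v_peak = 27/4
d_cruise = 1971/16 − 243/16 = 108; t_c = 108/(27/4) = 16
T = 2·9/4 + 16 = 41/2

t_a=9/4 t_c=16 v_peak=27/4 T=41/2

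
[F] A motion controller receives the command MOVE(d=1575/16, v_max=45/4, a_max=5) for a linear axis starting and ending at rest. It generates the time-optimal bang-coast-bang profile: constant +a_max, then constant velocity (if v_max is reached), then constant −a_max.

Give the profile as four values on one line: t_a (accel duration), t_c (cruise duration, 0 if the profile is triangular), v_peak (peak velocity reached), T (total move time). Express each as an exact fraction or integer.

v_max²/a_max = (45/4)²/5 = 405/16
1575/16 ≥ 405/16 → trapezoidal
t_a = (45/4)/5 = 9/4; v_peak = 45/4
d_cruise = 1575/16 − 405/16 = 585/8; t_c = (585/8)/(45/4) = 13/2
T = 2·9/4 + 13/2 = 11

t_a=9/4 t_c=13/2 v_peak=45/4 T=11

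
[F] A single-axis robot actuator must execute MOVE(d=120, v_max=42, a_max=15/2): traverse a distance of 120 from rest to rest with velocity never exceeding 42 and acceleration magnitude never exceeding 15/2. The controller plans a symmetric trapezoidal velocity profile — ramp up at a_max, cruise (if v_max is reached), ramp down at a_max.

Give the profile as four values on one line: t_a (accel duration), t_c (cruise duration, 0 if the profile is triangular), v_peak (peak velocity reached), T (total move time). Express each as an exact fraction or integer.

vₘ²/aₘ = 42²/(15/2) = 1176/5
120 < 1176/5 → triangular
v_peak = √(120·15/2) = √900 = 30
t_a = 30/(15/2) = 4; t_c = 0
T = 2·4 = 8

t_a=4 t_c=0 v_peak=30 T=8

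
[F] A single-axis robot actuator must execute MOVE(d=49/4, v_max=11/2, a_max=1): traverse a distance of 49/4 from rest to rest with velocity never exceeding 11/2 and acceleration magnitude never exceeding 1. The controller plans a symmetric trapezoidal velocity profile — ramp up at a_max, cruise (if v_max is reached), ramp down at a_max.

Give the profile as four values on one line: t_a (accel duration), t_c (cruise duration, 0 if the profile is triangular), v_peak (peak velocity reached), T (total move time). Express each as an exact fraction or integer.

t_a=7/2 t_c=0 v_peak=7/2 T=7

(v_max)²/a_max = (11/2)²/1 = 121/4
49/4 < 121/4 ⇒ no cruise
v_peak = √(49/4·1) = √(49/4) = 7/2
t_a = (7/2)/1 = 7/2; t_c = 0
T = 2·7/2 = 7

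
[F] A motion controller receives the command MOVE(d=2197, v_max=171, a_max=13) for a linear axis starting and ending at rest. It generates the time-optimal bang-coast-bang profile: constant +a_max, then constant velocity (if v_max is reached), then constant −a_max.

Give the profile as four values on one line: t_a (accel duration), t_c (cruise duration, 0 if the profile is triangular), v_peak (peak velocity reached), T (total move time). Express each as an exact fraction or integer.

v_max²/a_max = 171²/13 = 29241/13
2197 < 29241/13 so t_c = 0
v_peak = √(2197·13) = √28561 = 169
t_a = 169/13 = 13; t_c = 0
T = 2·13 = 26

t_a=13 t_c=0 v_peak=169 T=26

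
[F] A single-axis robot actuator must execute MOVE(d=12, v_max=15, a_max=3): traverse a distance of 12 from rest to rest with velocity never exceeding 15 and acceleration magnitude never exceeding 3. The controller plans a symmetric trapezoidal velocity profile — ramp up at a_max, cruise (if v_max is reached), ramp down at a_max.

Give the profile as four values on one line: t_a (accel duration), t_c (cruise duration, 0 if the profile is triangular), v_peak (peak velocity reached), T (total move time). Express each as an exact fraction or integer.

t_a=2 t_c=0 v_peak=6 T=4

(v_max)²/a_max = 15²/3 = 75
12 < 75 so t_c = 0
v_peak = √(12·3) = √36 = 6
t_a = 6/3 = 2; t_c = 0
T = 2·2 = 4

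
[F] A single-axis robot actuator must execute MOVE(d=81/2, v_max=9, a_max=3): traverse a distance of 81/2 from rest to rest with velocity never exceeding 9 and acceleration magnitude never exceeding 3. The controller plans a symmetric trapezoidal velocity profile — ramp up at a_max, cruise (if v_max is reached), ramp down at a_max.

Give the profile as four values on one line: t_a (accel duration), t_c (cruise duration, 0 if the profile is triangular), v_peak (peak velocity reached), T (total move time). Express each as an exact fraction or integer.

t_a=3 t_c=3/2 v_peak=9 T=15/2

(v_max)²/a_max = 9²/3 = 27
81/2 ≥ 27 ⇒ cruise phase
t_a = 9/3 = 3; v_peak = 9
d_cruise = 81/2 − 27 = 27/2; t_c = (27/2)/9 = 3/2
T = 2·3 + 3/2 = 15/2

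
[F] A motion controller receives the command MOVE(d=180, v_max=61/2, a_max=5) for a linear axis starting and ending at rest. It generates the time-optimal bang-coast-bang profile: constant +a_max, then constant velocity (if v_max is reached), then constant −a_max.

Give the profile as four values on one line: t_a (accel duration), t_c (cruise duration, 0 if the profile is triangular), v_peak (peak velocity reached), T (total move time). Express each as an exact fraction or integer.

t_a=6 t_c=0 v_peak=30 T=12

(v_max)²/a_max = (61/2)²/5 = 3721/20
180 < 3721/20 → triangular
v_peak = √(180·5) = √900 = 30
t_a = 30/5 = 6; t_c = 0
T = 2·6 = 12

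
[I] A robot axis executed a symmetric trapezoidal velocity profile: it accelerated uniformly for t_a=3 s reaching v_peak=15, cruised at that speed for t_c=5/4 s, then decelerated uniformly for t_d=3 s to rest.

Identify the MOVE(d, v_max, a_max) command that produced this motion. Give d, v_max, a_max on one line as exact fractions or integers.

d=255/4 v_max=15 a_max=5

a_max = 15/3 = 5
d_a = ½·15·3 = 45/2; d_c = 15·5/4 = 75/4
d = 2·45/2 + 75/4 = 255/4
t_c = 5/4 > 0 → v_max = v_peak = 15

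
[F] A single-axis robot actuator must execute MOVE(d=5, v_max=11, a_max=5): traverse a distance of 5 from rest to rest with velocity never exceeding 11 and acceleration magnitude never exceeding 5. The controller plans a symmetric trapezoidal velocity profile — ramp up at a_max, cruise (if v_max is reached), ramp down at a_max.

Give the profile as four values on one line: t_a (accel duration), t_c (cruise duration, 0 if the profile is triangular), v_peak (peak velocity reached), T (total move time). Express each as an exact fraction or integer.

t_a=1 t_c=0 v_peak=5 T=2

(v_max)²/a_max = 11²/5 = 121/5
5 < 121/5 so t_c = 0
v_peak = √(5·5) = √25 = 5
t_a = 5/5 = 1; t_c = 0
T = 2·1 = 2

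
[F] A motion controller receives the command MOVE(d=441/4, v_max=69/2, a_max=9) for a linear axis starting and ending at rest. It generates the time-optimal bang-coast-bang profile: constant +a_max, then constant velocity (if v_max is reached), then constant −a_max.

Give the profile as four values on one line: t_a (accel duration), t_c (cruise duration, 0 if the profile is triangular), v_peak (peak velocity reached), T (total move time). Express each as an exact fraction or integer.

t_a=7/2 t_c=0 v_peak=63/2 T=7

v_max²/a_max = (69/2)²/9 = 529/4
441/4 < 529/4 ⇒ no cruise
v_peak = √(441/4·9) = √(3969/4) = 63/2
t_a = (63/2)/9 = 7/2; t_c = 0
T = 2·7/2 = 7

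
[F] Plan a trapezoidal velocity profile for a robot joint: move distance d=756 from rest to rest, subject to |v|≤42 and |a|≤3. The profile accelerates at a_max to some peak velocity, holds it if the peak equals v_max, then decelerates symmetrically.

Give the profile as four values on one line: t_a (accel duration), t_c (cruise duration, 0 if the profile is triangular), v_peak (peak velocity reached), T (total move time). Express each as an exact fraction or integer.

(v_max)²/a_max = 42²/3 = 588
756 ≥ 588 → trapezoidal
t_a = 42/3 = 14; v_peak = 42
d_cruise = 756 − 588 = 168; t_c = 168/42 = 4
T = 2·14 + 4 = 32

t_a=14 t_c=4 v_peak=42 T=32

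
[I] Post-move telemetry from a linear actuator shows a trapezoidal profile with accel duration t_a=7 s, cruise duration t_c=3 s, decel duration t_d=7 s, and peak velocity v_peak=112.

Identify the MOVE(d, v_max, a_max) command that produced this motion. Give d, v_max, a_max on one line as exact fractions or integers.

a_max = 112/7 = 16
d_a = ½·112·7 = 392; d_c = 112·3 = 336
d = 2·392 + 336 = 1120
t_c = 3 > 0 → v_max = v_peak = 112

d=1120 v_max=112 a_max=16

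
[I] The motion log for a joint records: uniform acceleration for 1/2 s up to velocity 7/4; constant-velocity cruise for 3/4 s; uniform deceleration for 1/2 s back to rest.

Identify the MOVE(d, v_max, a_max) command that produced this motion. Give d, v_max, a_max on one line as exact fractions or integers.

d=35/16 v_max=7/4 a_max=7/2

a_max = (7/4)/(1/2) = 7/2
d_a = ½·7/4·1/2 = 7/16; d_c = 7/4·3/4 = 21/16
d = 2·7/16 + 21/16 = 35/16
t_c = 3/4 > 0 ⇒ limit active, v_max = 7/4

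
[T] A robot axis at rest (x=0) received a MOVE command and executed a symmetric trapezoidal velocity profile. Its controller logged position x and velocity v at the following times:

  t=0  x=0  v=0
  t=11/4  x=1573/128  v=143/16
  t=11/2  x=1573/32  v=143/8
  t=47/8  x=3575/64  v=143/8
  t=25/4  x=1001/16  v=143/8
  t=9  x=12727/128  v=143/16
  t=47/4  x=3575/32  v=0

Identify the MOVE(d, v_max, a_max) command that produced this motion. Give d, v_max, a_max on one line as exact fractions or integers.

d=3575/32 v_max=143/8 a_max=13/4

final state: t=47/4, x=3575/32, v=0 → d = 3575/32
a_max = (143/16−0)/(11/4−0) = 13/4
max v = 143/8 over t∈[11/2,25/4] → v_max = 143/8
check: 143/8·(11/2+3/4) = 3575/32 ✓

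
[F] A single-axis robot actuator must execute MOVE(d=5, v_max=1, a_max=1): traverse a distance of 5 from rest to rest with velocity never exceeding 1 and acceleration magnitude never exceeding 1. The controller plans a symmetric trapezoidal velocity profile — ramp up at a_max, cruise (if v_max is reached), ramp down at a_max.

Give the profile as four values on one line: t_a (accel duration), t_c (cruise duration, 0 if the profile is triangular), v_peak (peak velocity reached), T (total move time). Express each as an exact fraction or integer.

t_a=1 t_c=4 v_peak=1 T=6

(v_max)²/a_max = 1²/1 = 1
5 ≥ 1 → trapezoidal
t_a = 1/1 = 1; v_peak = 1
d_cruise = 5 − 1 = 4; t_c = 4/1 = 4
T = 2·1 + 4 = 6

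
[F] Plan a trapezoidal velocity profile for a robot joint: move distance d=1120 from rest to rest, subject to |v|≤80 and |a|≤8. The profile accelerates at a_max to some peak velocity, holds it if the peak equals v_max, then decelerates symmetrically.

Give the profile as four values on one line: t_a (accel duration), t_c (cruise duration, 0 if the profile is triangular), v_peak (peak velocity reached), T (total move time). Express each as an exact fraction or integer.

t_a=10 t_c=4 v_peak=80 T=24

vₘ²/aₘ = 80²/8 = 800
1120 ≥ 800 so v_max reached
t_a = 80/8 = 10; v_peak = 80
d_cruise = 1120 − 800 = 320; t_c = 320/80 = 4
T = 2·10 + 4 = 24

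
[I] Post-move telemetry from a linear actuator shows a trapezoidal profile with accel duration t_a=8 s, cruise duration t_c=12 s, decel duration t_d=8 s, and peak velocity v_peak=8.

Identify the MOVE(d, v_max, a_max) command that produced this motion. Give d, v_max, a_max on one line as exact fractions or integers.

a_max = 8/8 = 1
d_a = ½·8·8 = 32; d_c = 8·12 = 96
d = 2·32 + 96 = 160
t_c = 12 > 0 → v_max = v_peak = 8

d=160 v_max=8 a_max=1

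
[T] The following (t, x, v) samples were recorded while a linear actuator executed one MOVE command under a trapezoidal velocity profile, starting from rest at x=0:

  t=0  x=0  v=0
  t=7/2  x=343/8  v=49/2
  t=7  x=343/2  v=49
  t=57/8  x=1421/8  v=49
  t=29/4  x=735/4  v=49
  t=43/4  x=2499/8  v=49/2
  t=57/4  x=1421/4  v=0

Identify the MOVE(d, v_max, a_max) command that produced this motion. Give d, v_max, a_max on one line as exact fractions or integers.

final state: t=57/4, x=1421/4, v=0 → d = 1421/4
a_max = (49/2−0)/(7/2−0) = 7
max v = 49 over t∈[7,29/4] → v_max = 49
check: 49·(7+1/4) = 1421/4 ✓

d=1421/4 v_max=49 a_max=7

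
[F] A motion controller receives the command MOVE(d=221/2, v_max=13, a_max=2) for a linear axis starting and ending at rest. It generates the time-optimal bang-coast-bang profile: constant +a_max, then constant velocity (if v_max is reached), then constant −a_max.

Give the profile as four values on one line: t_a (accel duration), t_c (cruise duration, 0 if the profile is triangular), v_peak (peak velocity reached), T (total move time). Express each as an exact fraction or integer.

t_a=13/2 t_c=2 v_peak=13 T=15

vₘ²/aₘ = 13²/2 = 169/2
221/2 ≥ 169/2 → trapezoidal
t_a = 13/2; v_peak = 13
d_cruise = 221/2 − 169/2 = 26; t_c = 26/13 = 2
T = 2·13/2 + 2 = 15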